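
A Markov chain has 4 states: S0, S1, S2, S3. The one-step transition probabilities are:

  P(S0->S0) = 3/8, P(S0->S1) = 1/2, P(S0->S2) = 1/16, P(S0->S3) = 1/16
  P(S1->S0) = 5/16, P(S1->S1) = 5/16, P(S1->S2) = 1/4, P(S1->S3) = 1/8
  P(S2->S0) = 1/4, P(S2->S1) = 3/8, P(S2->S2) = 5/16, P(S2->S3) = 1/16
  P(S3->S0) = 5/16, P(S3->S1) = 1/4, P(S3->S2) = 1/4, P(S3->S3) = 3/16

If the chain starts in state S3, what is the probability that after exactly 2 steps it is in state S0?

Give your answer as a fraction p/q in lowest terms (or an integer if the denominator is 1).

Answer: 81/256

Derivation:
Computing P^2 by repeated multiplication:
P^1 =
  S0: [3/8, 1/2, 1/16, 1/16]
  S1: [5/16, 5/16, 1/4, 1/8]
  S2: [1/4, 3/8, 5/16, 1/16]
  S3: [5/16, 1/4, 1/4, 3/16]
P^2 =
  S0: [85/256, 49/128, 47/256, 13/128]
  S1: [81/256, 97/256, 53/256, 25/256]
  S2: [79/256, 3/8, 57/256, 3/32]
  S3: [81/256, 3/8, 53/256, 13/128]

(P^2)[S3 -> S0] = 81/256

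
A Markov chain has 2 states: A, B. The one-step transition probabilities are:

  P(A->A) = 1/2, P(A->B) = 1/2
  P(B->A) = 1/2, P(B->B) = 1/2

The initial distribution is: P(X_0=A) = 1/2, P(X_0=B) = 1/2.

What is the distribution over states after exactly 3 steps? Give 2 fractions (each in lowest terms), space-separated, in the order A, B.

Propagating the distribution step by step (d_{t+1} = d_t * P):
d_0 = (A=1/2, B=1/2)
  d_1[A] = 1/2*1/2 + 1/2*1/2 = 1/2
  d_1[B] = 1/2*1/2 + 1/2*1/2 = 1/2
d_1 = (A=1/2, B=1/2)
  d_2[A] = 1/2*1/2 + 1/2*1/2 = 1/2
  d_2[B] = 1/2*1/2 + 1/2*1/2 = 1/2
d_2 = (A=1/2, B=1/2)
  d_3[A] = 1/2*1/2 + 1/2*1/2 = 1/2
  d_3[B] = 1/2*1/2 + 1/2*1/2 = 1/2
d_3 = (A=1/2, B=1/2)

Answer: 1/2 1/2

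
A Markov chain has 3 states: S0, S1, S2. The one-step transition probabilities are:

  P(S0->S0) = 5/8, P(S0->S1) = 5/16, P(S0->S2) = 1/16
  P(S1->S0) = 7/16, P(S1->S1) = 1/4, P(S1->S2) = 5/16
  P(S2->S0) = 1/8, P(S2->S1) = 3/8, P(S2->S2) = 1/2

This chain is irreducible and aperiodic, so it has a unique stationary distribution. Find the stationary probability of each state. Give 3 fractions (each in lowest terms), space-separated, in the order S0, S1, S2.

Answer: 66/149 46/149 37/149

Derivation:
The stationary distribution satisfies pi = pi * P, i.e.:
  pi_S0 = 5/8*pi_S0 + 7/16*pi_S1 + 1/8*pi_S2
  pi_S1 = 5/16*pi_S0 + 1/4*pi_S1 + 3/8*pi_S2
  pi_S2 = 1/16*pi_S0 + 5/16*pi_S1 + 1/2*pi_S2
with normalization: pi_S0 + pi_S1 + pi_S2 = 1.

Using the first 2 balance equations plus normalization, the linear system A*pi = b is:
  [-3/8, 7/16, 1/8] . pi = 0
  [5/16, -3/4, 3/8] . pi = 0
  [1, 1, 1] . pi = 1

Solving yields:
  pi_S0 = 66/149
  pi_S1 = 46/149
  pi_S2 = 37/149

Verification (pi * P):
  66/149*5/8 + 46/149*7/16 + 37/149*1/8 = 66/149 = pi_S0  (ok)
  66/149*5/16 + 46/149*1/4 + 37/149*3/8 = 46/149 = pi_S1  (ok)
  66/149*1/16 + 46/149*5/16 + 37/149*1/2 = 37/149 = pi_S2  (ok)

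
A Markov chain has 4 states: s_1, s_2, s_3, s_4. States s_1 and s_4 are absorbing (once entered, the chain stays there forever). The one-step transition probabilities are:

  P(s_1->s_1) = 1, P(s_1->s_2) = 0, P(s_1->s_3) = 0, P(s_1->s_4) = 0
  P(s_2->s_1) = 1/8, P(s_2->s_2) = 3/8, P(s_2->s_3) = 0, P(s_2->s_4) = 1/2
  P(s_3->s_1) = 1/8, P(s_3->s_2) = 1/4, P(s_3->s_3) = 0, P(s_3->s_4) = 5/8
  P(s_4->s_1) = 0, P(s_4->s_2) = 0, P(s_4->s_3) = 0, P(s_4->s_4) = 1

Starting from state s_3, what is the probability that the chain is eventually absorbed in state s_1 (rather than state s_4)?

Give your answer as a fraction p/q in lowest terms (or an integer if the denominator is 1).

Answer: 7/40

Derivation:
Let a_i = P(absorbed in s_1 | start in state i).
Boundary conditions: a_s_1 = 1, a_s_4 = 0.
For each transient state i, a_i = sum_j P(i->j) * a_j:
  a_s_2 = 1/8*a_s_1 + 3/8*a_s_2 + 0*a_s_3 + 1/2*a_s_4
  a_s_3 = 1/8*a_s_1 + 1/4*a_s_2 + 0*a_s_3 + 5/8*a_s_4

Substituting a_s_1 = 1 and a_s_4 = 0, rearrange to (I - Q) a = r where r[i] = P(i -> s_1):
  [5/8, 0] . (a_s_2, a_s_3) = 1/8
  [-1/4, 1] . (a_s_2, a_s_3) = 1/8

Solving yields:
  a_s_2 = 1/5
  a_s_3 = 7/40

Starting state is s_3, so the absorption probability is a_s_3 = 7/40.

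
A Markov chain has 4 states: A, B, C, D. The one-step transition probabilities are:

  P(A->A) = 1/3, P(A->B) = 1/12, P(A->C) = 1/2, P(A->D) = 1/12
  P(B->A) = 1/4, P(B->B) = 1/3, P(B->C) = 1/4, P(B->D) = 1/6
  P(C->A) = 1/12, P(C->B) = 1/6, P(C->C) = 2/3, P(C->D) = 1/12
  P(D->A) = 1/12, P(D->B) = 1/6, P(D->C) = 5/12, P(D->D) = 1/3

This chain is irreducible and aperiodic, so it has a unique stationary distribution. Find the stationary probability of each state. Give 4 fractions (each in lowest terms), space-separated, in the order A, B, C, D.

Answer: 7/46 17/92 110/207 109/828

Derivation:
The stationary distribution satisfies pi = pi * P, i.e.:
  pi_A = 1/3*pi_A + 1/4*pi_B + 1/12*pi_C + 1/12*pi_D
  pi_B = 1/12*pi_A + 1/3*pi_B + 1/6*pi_C + 1/6*pi_D
  pi_C = 1/2*pi_A + 1/4*pi_B + 2/3*pi_C + 5/12*pi_D
  pi_D = 1/12*pi_A + 1/6*pi_B + 1/12*pi_C + 1/3*pi_D
with normalization: pi_A + pi_B + pi_C + pi_D = 1.

Using the first 3 balance equations plus normalization, the linear system A*pi = b is:
  [-2/3, 1/4, 1/12, 1/12] . pi = 0
  [1/12, -2/3, 1/6, 1/6] . pi = 0
  [1/2, 1/4, -1/3, 5/12] . pi = 0
  [1, 1, 1, 1] . pi = 1

Solving yields:
  pi_A = 7/46
  pi_B = 17/92
  pi_C = 110/207
  pi_D = 109/828

Verification (pi * P):
  7/46*1/3 + 17/92*1/4 + 110/207*1/12 + 109/828*1/12 = 7/46 = pi_A  (ok)
  7/46*1/12 + 17/92*1/3 + 110/207*1/6 + 109/828*1/6 = 17/92 = pi_B  (ok)
  7/46*1/2 + 17/92*1/4 + 110/207*2/3 + 109/828*5/12 = 110/207 = pi_C  (ok)
  7/46*1/12 + 17/92*1/6 + 110/207*1/12 + 109/828*1/3 = 109/828 = pi_D  (ok)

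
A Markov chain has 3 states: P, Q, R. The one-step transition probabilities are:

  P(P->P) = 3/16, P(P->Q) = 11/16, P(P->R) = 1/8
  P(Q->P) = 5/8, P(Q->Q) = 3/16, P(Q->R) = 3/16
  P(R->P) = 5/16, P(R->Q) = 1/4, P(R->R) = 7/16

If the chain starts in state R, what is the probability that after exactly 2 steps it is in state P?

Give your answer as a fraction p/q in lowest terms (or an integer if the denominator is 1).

Answer: 45/128

Derivation:
Computing P^2 by repeated multiplication:
P^1 =
  P: [3/16, 11/16, 1/8]
  Q: [5/8, 3/16, 3/16]
  R: [5/16, 1/4, 7/16]
P^2 =
  P: [129/256, 37/128, 53/256]
  Q: [75/256, 131/256, 25/128]
  R: [45/128, 95/256, 71/256]

(P^2)[R -> P] = 45/128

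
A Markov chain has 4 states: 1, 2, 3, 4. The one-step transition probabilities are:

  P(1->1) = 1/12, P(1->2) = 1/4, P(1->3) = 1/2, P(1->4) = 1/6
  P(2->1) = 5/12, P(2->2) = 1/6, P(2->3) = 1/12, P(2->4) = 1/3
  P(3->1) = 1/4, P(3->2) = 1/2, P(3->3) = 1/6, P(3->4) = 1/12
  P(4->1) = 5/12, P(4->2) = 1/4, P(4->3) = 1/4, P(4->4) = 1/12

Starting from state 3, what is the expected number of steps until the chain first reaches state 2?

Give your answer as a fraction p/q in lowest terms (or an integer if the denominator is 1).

Answer: 664/277

Derivation:
Let h_i = expected steps to first reach 2 from state i.
Boundary: h_2 = 0.
First-step equations for the other states:
  h_1 = 1 + 1/12*h_1 + 1/4*h_2 + 1/2*h_3 + 1/6*h_4
  h_3 = 1 + 1/4*h_1 + 1/2*h_2 + 1/6*h_3 + 1/12*h_4
  h_4 = 1 + 5/12*h_1 + 1/4*h_2 + 1/4*h_3 + 1/12*h_4

Substituting h_2 = 0 and rearranging gives the linear system (I - Q) h = 1:
  [11/12, -1/2, -1/6] . (h_1, h_3, h_4) = 1
  [-1/4, 5/6, -1/12] . (h_1, h_3, h_4) = 1
  [-5/12, -1/4, 11/12] . (h_1, h_3, h_4) = 1

Solving yields:
  h_1 = 820/277
  h_3 = 664/277
  h_4 = 856/277

Starting state is 3, so the expected hitting time is h_3 = 664/277.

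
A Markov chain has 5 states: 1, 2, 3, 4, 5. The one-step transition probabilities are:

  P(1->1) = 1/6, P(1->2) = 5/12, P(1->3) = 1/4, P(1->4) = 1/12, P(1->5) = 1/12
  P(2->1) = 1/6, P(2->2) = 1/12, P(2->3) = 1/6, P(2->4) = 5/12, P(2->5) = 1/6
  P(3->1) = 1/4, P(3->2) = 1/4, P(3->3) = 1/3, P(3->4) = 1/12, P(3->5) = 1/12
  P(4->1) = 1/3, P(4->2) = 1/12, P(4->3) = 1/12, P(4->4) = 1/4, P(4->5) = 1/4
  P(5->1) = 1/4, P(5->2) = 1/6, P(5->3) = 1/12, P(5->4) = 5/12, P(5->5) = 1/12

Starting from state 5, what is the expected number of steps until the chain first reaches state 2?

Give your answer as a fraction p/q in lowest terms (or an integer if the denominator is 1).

Answer: 1682/375

Derivation:
Let h_i = expected steps to first reach 2 from state i.
Boundary: h_2 = 0.
First-step equations for the other states:
  h_1 = 1 + 1/6*h_1 + 5/12*h_2 + 1/4*h_3 + 1/12*h_4 + 1/12*h_5
  h_3 = 1 + 1/4*h_1 + 1/4*h_2 + 1/3*h_3 + 1/12*h_4 + 1/12*h_5
  h_4 = 1 + 1/3*h_1 + 1/12*h_2 + 1/12*h_3 + 1/4*h_4 + 1/4*h_5
  h_5 = 1 + 1/4*h_1 + 1/6*h_2 + 1/12*h_3 + 5/12*h_4 + 1/12*h_5

Substituting h_2 = 0 and rearranging gives the linear system (I - Q) h = 1:
  [5/6, -1/4, -1/12, -1/12] . (h_1, h_3, h_4, h_5) = 1
  [-1/4, 2/3, -1/12, -1/12] . (h_1, h_3, h_4, h_5) = 1
  [-1/3, -1/12, 3/4, -1/4] . (h_1, h_3, h_4, h_5) = 1
  [-1/4, -1/12, -5/12, 11/12] . (h_1, h_3, h_4, h_5) = 1

Solving yields:
  h_1 = 1232/375
  h_3 = 1456/375
  h_4 = 118/25
  h_5 = 1682/375

Starting state is 5, so the expected hitting time is h_5 = 1682/375.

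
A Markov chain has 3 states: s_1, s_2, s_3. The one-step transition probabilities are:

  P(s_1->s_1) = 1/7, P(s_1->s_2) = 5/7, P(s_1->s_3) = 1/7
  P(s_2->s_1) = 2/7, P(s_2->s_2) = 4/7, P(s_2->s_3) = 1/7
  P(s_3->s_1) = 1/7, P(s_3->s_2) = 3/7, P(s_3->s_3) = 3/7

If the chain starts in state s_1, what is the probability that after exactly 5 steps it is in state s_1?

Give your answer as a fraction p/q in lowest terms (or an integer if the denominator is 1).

Answer: 3783/16807

Derivation:
Computing P^5 by repeated multiplication:
P^1 =
  s_1: [1/7, 5/7, 1/7]
  s_2: [2/7, 4/7, 1/7]
  s_3: [1/7, 3/7, 3/7]
P^2 =
  s_1: [12/49, 4/7, 9/49]
  s_2: [11/49, 29/49, 9/49]
  s_3: [10/49, 26/49, 13/49]
P^3 =
  s_1: [11/49, 199/343, 67/343]
  s_2: [78/343, 198/343, 67/343]
  s_3: [75/343, 193/343, 75/343]
P^4 =
  s_1: [542/2401, 1382/2401, 477/2401]
  s_2: [541/2401, 1383/2401, 477/2401]
  s_3: [536/2401, 4/7, 493/2401]
P^5 =
  s_1: [3783/16807, 9669/16807, 3355/16807]
  s_2: [3784/16807, 9668/16807, 3355/16807]
  s_3: [11/49, 9647/16807, 3387/16807]

(P^5)[s_1 -> s_1] = 3783/16807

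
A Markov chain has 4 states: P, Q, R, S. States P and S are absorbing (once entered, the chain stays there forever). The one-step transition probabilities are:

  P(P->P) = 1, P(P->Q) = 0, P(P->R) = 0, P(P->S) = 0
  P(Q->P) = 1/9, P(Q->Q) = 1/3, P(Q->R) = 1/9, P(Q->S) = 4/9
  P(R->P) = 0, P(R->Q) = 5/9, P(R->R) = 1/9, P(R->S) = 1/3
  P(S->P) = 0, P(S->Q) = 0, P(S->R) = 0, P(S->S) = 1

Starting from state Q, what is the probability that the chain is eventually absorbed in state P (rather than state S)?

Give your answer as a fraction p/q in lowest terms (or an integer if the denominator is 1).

Answer: 8/43

Derivation:
Let a_i = P(absorbed in P | start in state i).
Boundary conditions: a_P = 1, a_S = 0.
For each transient state i, a_i = sum_j P(i->j) * a_j:
  a_Q = 1/9*a_P + 1/3*a_Q + 1/9*a_R + 4/9*a_S
  a_R = 0*a_P + 5/9*a_Q + 1/9*a_R + 1/3*a_S

Substituting a_P = 1 and a_S = 0, rearrange to (I - Q) a = r where r[i] = P(i -> P):
  [2/3, -1/9] . (a_Q, a_R) = 1/9
  [-5/9, 8/9] . (a_Q, a_R) = 0

Solving yields:
  a_Q = 8/43
  a_R = 5/43

Starting state is Q, so the absorption probability is a_Q = 8/43.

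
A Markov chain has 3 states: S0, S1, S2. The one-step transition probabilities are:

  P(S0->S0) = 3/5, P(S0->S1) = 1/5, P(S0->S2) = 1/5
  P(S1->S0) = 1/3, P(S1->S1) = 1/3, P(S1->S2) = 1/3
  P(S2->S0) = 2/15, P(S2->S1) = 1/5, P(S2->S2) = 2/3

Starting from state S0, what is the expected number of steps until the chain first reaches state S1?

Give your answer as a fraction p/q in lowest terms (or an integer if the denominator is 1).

Answer: 5

Derivation:
Let h_i = expected steps to first reach S1 from state i.
Boundary: h_S1 = 0.
First-step equations for the other states:
  h_S0 = 1 + 3/5*h_S0 + 1/5*h_S1 + 1/5*h_S2
  h_S2 = 1 + 2/15*h_S0 + 1/5*h_S1 + 2/3*h_S2

Substituting h_S1 = 0 and rearranging gives the linear system (I - Q) h = 1:
  [2/5, -1/5] . (h_S0, h_S2) = 1
  [-2/15, 1/3] . (h_S0, h_S2) = 1

Solving yields:
  h_S0 = 5
  h_S2 = 5

Starting state is S0, so the expected hitting time is h_S0 = 5.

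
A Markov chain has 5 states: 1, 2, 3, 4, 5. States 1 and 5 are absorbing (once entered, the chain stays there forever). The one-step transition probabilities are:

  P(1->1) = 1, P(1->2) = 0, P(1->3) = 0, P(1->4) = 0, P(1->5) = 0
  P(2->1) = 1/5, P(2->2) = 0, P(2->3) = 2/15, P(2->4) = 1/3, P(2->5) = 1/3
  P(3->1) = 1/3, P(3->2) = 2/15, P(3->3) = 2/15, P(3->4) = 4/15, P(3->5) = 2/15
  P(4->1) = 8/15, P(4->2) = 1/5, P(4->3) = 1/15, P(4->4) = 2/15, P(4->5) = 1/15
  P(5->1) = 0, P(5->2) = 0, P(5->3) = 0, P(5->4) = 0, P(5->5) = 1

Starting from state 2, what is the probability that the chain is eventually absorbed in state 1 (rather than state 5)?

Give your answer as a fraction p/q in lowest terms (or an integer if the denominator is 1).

Let a_i = P(absorbed in 1 | start in state i).
Boundary conditions: a_1 = 1, a_5 = 0.
For each transient state i, a_i = sum_j P(i->j) * a_j:
  a_2 = 1/5*a_1 + 0*a_2 + 2/15*a_3 + 1/3*a_4 + 1/3*a_5
  a_3 = 1/3*a_1 + 2/15*a_2 + 2/15*a_3 + 4/15*a_4 + 2/15*a_5
  a_4 = 8/15*a_1 + 1/5*a_2 + 1/15*a_3 + 2/15*a_4 + 1/15*a_5

Substituting a_1 = 1 and a_5 = 0, rearrange to (I - Q) a = r where r[i] = P(i -> 1):
  [1, -2/15, -1/3] . (a_2, a_3, a_4) = 1/5
  [-2/15, 13/15, -4/15] . (a_2, a_3, a_4) = 1/3
  [-1/5, -1/15, 13/15] . (a_2, a_3, a_4) = 8/15

Solving yields:
  a_2 = 617/1097
  a_3 = 787/1097
  a_4 = 878/1097

Starting state is 2, so the absorption probability is a_2 = 617/1097.

Answer: 617/1097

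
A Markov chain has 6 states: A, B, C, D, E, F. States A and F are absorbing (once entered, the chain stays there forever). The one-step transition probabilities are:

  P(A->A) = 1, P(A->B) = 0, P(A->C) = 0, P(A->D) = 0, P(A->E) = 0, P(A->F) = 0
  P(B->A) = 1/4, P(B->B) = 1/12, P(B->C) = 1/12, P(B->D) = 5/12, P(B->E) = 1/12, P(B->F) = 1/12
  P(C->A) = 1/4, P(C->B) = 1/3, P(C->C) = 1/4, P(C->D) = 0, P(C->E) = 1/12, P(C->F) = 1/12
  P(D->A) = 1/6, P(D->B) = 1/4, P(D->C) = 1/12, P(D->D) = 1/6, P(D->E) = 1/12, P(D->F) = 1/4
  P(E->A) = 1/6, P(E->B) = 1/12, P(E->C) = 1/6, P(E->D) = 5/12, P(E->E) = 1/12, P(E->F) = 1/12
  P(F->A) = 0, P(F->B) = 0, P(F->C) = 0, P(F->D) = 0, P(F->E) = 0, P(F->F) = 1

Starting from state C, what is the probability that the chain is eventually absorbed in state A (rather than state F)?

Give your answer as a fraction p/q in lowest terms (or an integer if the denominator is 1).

Answer: 25/37

Derivation:
Let a_i = P(absorbed in A | start in state i).
Boundary conditions: a_A = 1, a_F = 0.
For each transient state i, a_i = sum_j P(i->j) * a_j:
  a_B = 1/4*a_A + 1/12*a_B + 1/12*a_C + 5/12*a_D + 1/12*a_E + 1/12*a_F
  a_C = 1/4*a_A + 1/3*a_B + 1/4*a_C + 0*a_D + 1/12*a_E + 1/12*a_F
  a_D = 1/6*a_A + 1/4*a_B + 1/12*a_C + 1/6*a_D + 1/12*a_E + 1/4*a_F
  a_E = 1/6*a_A + 1/12*a_B + 1/6*a_C + 5/12*a_D + 1/12*a_E + 1/12*a_F

Substituting a_A = 1 and a_F = 0, rearrange to (I - Q) a = r where r[i] = P(i -> A):
  [11/12, -1/12, -5/12, -1/12] . (a_B, a_C, a_D, a_E) = 1/4
  [-1/3, 3/4, 0, -1/12] . (a_B, a_C, a_D, a_E) = 1/4
  [-1/4, -1/12, 5/6, -1/12] . (a_B, a_C, a_D, a_E) = 1/6
  [-1/12, -1/6, -5/12, 11/12] . (a_B, a_C, a_D, a_E) = 1/6

Solving yields:
  a_B = 23/37
  a_C = 25/37
  a_D = 19/37
  a_E = 22/37

Starting state is C, so the absorption probability is a_C = 25/37.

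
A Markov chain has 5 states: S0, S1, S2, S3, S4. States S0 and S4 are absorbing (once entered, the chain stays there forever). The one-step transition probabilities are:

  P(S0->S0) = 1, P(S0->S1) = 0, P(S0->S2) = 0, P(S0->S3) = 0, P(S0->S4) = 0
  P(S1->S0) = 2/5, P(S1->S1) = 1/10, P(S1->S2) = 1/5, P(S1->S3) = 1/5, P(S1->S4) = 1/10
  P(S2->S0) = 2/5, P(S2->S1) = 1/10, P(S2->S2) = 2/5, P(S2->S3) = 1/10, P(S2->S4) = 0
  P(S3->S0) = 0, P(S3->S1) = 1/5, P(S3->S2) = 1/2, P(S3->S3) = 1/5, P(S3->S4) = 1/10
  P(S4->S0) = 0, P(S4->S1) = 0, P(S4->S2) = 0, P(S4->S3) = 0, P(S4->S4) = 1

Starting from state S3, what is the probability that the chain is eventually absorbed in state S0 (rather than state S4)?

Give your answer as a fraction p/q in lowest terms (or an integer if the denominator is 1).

Let a_i = P(absorbed in S0 | start in state i).
Boundary conditions: a_S0 = 1, a_S4 = 0.
For each transient state i, a_i = sum_j P(i->j) * a_j:
  a_S1 = 2/5*a_S0 + 1/10*a_S1 + 1/5*a_S2 + 1/5*a_S3 + 1/10*a_S4
  a_S2 = 2/5*a_S0 + 1/10*a_S1 + 2/5*a_S2 + 1/10*a_S3 + 0*a_S4
  a_S3 = 0*a_S0 + 1/5*a_S1 + 1/2*a_S2 + 1/5*a_S3 + 1/10*a_S4

Substituting a_S0 = 1 and a_S4 = 0, rearrange to (I - Q) a = r where r[i] = P(i -> S0):
  [9/10, -1/5, -1/5] . (a_S1, a_S2, a_S3) = 2/5
  [-1/10, 3/5, -1/10] . (a_S1, a_S2, a_S3) = 2/5
  [-1/5, -1/2, 4/5] . (a_S1, a_S2, a_S3) = 0

Solving yields:
  a_S1 = 92/111
  a_S2 = 104/111
  a_S3 = 88/111

Starting state is S3, so the absorption probability is a_S3 = 88/111.

Answer: 88/111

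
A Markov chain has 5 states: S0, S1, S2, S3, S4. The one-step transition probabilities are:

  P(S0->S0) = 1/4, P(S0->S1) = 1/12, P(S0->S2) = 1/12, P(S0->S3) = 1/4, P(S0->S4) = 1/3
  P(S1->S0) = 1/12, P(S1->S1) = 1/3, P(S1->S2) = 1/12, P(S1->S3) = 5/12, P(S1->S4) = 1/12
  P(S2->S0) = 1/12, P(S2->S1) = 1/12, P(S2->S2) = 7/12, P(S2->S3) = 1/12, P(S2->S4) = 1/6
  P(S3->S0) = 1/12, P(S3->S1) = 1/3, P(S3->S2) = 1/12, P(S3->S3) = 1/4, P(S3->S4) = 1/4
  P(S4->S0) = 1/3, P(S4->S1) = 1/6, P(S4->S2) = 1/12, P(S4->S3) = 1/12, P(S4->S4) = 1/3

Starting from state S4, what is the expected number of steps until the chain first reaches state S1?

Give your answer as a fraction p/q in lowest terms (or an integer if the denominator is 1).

Answer: 1224/193

Derivation:
Let h_i = expected steps to first reach S1 from state i.
Boundary: h_S1 = 0.
First-step equations for the other states:
  h_S0 = 1 + 1/4*h_S0 + 1/12*h_S1 + 1/12*h_S2 + 1/4*h_S3 + 1/3*h_S4
  h_S2 = 1 + 1/12*h_S0 + 1/12*h_S1 + 7/12*h_S2 + 1/12*h_S3 + 1/6*h_S4
  h_S3 = 1 + 1/12*h_S0 + 1/3*h_S1 + 1/12*h_S2 + 1/4*h_S3 + 1/4*h_S4
  h_S4 = 1 + 1/3*h_S0 + 1/6*h_S1 + 1/12*h_S2 + 1/12*h_S3 + 1/3*h_S4

Substituting h_S1 = 0 and rearranging gives the linear system (I - Q) h = 1:
  [3/4, -1/12, -1/4, -1/3] . (h_S0, h_S2, h_S3, h_S4) = 1
  [-1/12, 5/12, -1/12, -1/6] . (h_S0, h_S2, h_S3, h_S4) = 1
  [-1/12, -1/12, 3/4, -1/4] . (h_S0, h_S2, h_S3, h_S4) = 1
  [-1/3, -1/12, -1/12, 2/3] . (h_S0, h_S2, h_S3, h_S4) = 1

Solving yields:
  h_S0 = 1278/193
  h_S2 = 1401/193
  h_S3 = 963/193
  h_S4 = 1224/193

Starting state is S4, so the expected hitting time is h_S4 = 1224/193.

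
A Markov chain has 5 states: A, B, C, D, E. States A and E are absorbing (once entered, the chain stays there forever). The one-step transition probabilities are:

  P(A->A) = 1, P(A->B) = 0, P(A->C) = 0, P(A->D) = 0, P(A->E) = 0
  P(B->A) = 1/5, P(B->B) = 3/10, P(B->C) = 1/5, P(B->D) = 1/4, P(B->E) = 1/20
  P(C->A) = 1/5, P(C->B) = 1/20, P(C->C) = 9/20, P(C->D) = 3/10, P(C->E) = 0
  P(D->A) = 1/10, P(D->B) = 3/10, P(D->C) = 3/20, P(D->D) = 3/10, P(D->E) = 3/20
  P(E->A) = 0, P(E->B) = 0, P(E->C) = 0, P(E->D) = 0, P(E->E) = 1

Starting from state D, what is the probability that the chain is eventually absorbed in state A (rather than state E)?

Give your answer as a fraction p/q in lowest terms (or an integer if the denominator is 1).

Let a_i = P(absorbed in A | start in state i).
Boundary conditions: a_A = 1, a_E = 0.
For each transient state i, a_i = sum_j P(i->j) * a_j:
  a_B = 1/5*a_A + 3/10*a_B + 1/5*a_C + 1/4*a_D + 1/20*a_E
  a_C = 1/5*a_A + 1/20*a_B + 9/20*a_C + 3/10*a_D + 0*a_E
  a_D = 1/10*a_A + 3/10*a_B + 3/20*a_C + 3/10*a_D + 3/20*a_E

Substituting a_A = 1 and a_E = 0, rearrange to (I - Q) a = r where r[i] = P(i -> A):
  [7/10, -1/5, -1/4] . (a_B, a_C, a_D) = 1/5
  [-1/20, 11/20, -3/10] . (a_B, a_C, a_D) = 1/5
  [-3/10, -3/20, 7/10] . (a_B, a_C, a_D) = 1/10

Solving yields:
  a_B = 986/1359
  a_C = 1042/1359
  a_D = 280/453

Starting state is D, so the absorption probability is a_D = 280/453.

Answer: 280/453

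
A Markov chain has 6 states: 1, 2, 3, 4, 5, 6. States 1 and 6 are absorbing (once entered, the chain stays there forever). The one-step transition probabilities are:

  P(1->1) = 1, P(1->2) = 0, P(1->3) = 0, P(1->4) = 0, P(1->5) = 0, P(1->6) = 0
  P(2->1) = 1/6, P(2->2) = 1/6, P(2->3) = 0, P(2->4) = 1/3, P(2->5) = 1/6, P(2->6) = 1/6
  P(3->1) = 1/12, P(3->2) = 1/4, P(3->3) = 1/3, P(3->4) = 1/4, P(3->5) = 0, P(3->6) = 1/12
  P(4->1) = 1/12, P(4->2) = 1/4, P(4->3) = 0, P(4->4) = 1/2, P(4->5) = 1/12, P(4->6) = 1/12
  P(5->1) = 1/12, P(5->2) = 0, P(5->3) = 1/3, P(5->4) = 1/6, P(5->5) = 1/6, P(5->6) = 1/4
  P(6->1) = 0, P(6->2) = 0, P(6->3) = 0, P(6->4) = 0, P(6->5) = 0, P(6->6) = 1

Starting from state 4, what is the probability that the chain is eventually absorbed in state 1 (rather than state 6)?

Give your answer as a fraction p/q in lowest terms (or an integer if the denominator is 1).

Let a_i = P(absorbed in 1 | start in state i).
Boundary conditions: a_1 = 1, a_6 = 0.
For each transient state i, a_i = sum_j P(i->j) * a_j:
  a_2 = 1/6*a_1 + 1/6*a_2 + 0*a_3 + 1/3*a_4 + 1/6*a_5 + 1/6*a_6
  a_3 = 1/12*a_1 + 1/4*a_2 + 1/3*a_3 + 1/4*a_4 + 0*a_5 + 1/12*a_6
  a_4 = 1/12*a_1 + 1/4*a_2 + 0*a_3 + 1/2*a_4 + 1/12*a_5 + 1/12*a_6
  a_5 = 1/12*a_1 + 0*a_2 + 1/3*a_3 + 1/6*a_4 + 1/6*a_5 + 1/4*a_6

Substituting a_1 = 1 and a_6 = 0, rearrange to (I - Q) a = r where r[i] = P(i -> 1):
  [5/6, 0, -1/3, -1/6] . (a_2, a_3, a_4, a_5) = 1/6
  [-1/4, 2/3, -1/4, 0] . (a_2, a_3, a_4, a_5) = 1/12
  [-1/4, 0, 1/2, -1/12] . (a_2, a_3, a_4, a_5) = 1/12
  [0, -1/3, -1/6, 5/6] . (a_2, a_3, a_4, a_5) = 1/12

Solving yields:
  a_2 = 23/50
  a_3 = 47/100
  a_4 = 23/50
  a_5 = 19/50

Starting state is 4, so the absorption probability is a_4 = 23/50.

Answer: 23/50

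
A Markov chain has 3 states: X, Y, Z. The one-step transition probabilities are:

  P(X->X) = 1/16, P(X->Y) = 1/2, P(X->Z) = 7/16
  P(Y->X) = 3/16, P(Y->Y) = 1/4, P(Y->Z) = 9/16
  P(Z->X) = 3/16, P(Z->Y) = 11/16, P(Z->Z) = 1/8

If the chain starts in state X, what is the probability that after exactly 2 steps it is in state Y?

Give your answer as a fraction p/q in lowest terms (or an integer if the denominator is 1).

Computing P^2 by repeated multiplication:
P^1 =
  X: [1/16, 1/2, 7/16]
  Y: [3/16, 1/4, 9/16]
  Z: [3/16, 11/16, 1/8]
P^2 =
  X: [23/128, 117/256, 93/256]
  Y: [21/128, 139/256, 75/256]
  Z: [21/128, 45/128, 31/64]

(P^2)[X -> Y] = 117/256

Answer: 117/256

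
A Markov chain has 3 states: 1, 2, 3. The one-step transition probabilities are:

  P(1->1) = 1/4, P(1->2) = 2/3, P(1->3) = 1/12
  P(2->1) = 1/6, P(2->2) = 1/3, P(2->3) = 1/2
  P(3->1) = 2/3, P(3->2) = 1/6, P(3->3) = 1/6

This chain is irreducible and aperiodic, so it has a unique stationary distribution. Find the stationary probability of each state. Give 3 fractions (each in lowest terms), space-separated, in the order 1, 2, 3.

Answer: 34/103 41/103 28/103

Derivation:
The stationary distribution satisfies pi = pi * P, i.e.:
  pi_1 = 1/4*pi_1 + 1/6*pi_2 + 2/3*pi_3
  pi_2 = 2/3*pi_1 + 1/3*pi_2 + 1/6*pi_3
  pi_3 = 1/12*pi_1 + 1/2*pi_2 + 1/6*pi_3
with normalization: pi_1 + pi_2 + pi_3 = 1.

Using the first 2 balance equations plus normalization, the linear system A*pi = b is:
  [-3/4, 1/6, 2/3] . pi = 0
  [2/3, -2/3, 1/6] . pi = 0
  [1, 1, 1] . pi = 1

Solving yields:
  pi_1 = 34/103
  pi_2 = 41/103
  pi_3 = 28/103

Verification (pi * P):
  34/103*1/4 + 41/103*1/6 + 28/103*2/3 = 34/103 = pi_1  (ok)
  34/103*2/3 + 41/103*1/3 + 28/103*1/6 = 41/103 = pi_2  (ok)
  34/103*1/12 + 41/103*1/2 + 28/103*1/6 = 28/103 = pi_3  (ok)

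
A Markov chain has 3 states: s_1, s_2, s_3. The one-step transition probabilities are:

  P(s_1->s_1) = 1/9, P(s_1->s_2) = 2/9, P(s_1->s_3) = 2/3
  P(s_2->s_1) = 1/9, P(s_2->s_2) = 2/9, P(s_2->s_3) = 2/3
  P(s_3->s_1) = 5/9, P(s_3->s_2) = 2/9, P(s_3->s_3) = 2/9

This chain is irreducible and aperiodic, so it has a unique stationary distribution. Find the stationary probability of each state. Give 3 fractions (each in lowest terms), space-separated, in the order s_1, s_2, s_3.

Answer: 37/117 2/9 6/13

Derivation:
The stationary distribution satisfies pi = pi * P, i.e.:
  pi_s_1 = 1/9*pi_s_1 + 1/9*pi_s_2 + 5/9*pi_s_3
  pi_s_2 = 2/9*pi_s_1 + 2/9*pi_s_2 + 2/9*pi_s_3
  pi_s_3 = 2/3*pi_s_1 + 2/3*pi_s_2 + 2/9*pi_s_3
with normalization: pi_s_1 + pi_s_2 + pi_s_3 = 1.

Using the first 2 balance equations plus normalization, the linear system A*pi = b is:
  [-8/9, 1/9, 5/9] . pi = 0
  [2/9, -7/9, 2/9] . pi = 0
  [1, 1, 1] . pi = 1

Solving yields:
  pi_s_1 = 37/117
  pi_s_2 = 2/9
  pi_s_3 = 6/13

Verification (pi * P):
  37/117*1/9 + 2/9*1/9 + 6/13*5/9 = 37/117 = pi_s_1  (ok)
  37/117*2/9 + 2/9*2/9 + 6/13*2/9 = 2/9 = pi_s_2  (ok)
  37/117*2/3 + 2/9*2/3 + 6/13*2/9 = 6/13 = pi_s_3  (ok)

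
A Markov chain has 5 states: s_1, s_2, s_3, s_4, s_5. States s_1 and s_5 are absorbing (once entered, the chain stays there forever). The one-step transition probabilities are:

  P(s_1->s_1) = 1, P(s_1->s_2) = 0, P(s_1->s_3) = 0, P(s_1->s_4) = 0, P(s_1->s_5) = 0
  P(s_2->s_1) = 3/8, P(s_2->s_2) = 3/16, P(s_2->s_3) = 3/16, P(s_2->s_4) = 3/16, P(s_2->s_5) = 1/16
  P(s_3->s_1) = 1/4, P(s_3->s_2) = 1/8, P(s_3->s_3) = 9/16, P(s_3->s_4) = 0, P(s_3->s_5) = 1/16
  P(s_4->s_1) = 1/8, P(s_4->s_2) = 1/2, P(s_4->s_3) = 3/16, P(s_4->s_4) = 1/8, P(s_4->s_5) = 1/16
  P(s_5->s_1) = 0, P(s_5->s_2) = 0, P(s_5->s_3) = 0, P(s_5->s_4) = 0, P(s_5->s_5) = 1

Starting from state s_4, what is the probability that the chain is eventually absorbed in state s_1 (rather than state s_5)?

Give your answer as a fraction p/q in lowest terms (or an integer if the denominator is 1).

Let a_i = P(absorbed in s_1 | start in state i).
Boundary conditions: a_s_1 = 1, a_s_5 = 0.
For each transient state i, a_i = sum_j P(i->j) * a_j:
  a_s_2 = 3/8*a_s_1 + 3/16*a_s_2 + 3/16*a_s_3 + 3/16*a_s_4 + 1/16*a_s_5
  a_s_3 = 1/4*a_s_1 + 1/8*a_s_2 + 9/16*a_s_3 + 0*a_s_4 + 1/16*a_s_5
  a_s_4 = 1/8*a_s_1 + 1/2*a_s_2 + 3/16*a_s_3 + 1/8*a_s_4 + 1/16*a_s_5

Substituting a_s_1 = 1 and a_s_5 = 0, rearrange to (I - Q) a = r where r[i] = P(i -> s_1):
  [13/16, -3/16, -3/16] . (a_s_2, a_s_3, a_s_4) = 3/8
  [-1/8, 7/16, 0] . (a_s_2, a_s_3, a_s_4) = 1/4
  [-1/2, -3/16, 7/8] . (a_s_2, a_s_3, a_s_4) = 1/8

Solving yields:
  a_s_2 = 417/502
  a_s_3 = 203/251
  a_s_4 = 397/502

Starting state is s_4, so the absorption probability is a_s_4 = 397/502.

Answer: 397/502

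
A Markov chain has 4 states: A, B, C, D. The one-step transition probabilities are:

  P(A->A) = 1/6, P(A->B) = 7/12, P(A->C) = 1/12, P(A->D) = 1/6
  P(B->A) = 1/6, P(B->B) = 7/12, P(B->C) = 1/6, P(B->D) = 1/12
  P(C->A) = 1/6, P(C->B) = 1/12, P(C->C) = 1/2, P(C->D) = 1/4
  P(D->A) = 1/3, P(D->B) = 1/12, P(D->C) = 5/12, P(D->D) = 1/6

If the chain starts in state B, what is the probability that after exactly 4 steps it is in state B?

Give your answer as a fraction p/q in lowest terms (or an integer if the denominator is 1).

Computing P^4 by repeated multiplication:
P^1 =
  A: [1/6, 7/12, 1/12, 1/6]
  B: [1/6, 7/12, 1/6, 1/12]
  C: [1/6, 1/12, 1/2, 1/4]
  D: [1/3, 1/12, 5/12, 1/6]
P^2 =
  A: [7/36, 11/24, 2/9, 1/8]
  B: [13/72, 11/24, 11/48, 19/144]
  C: [5/24, 5/24, 55/144, 29/144]
  D: [7/36, 7/24, 23/72, 7/36]
P^3 =
  A: [3/16, 59/144, 221/864, 127/864]
  B: [163/864, 29/72, 451/1728, 85/576]
  C: [173/864, 7/24, 565/1728, 313/1728]
  D: [43/216, 47/144, 11/36, 73/432]
P^4 =
  A: [991/5184, 55/144, 2831/10368, 1595/10368]
  B: [661/3456, 655/1728, 5699/20736, 3211/20736]
  C: [2041/10368, 569/1728, 701/2304, 3517/20736]
  D: [505/2592, 299/864, 1525/5184, 95/576]

(P^4)[B -> B] = 655/1728

Answer: 655/1728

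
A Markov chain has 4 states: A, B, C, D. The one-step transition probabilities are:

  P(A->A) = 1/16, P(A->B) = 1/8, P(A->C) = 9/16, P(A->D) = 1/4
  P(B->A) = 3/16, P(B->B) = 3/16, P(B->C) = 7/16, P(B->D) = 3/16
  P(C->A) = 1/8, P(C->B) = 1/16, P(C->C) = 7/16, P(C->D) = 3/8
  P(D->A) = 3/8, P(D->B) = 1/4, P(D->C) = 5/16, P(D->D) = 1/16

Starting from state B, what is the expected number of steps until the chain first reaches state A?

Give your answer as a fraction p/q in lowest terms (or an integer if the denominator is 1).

Answer: 1568/323

Derivation:
Let h_i = expected steps to first reach A from state i.
Boundary: h_A = 0.
First-step equations for the other states:
  h_B = 1 + 3/16*h_A + 3/16*h_B + 7/16*h_C + 3/16*h_D
  h_C = 1 + 1/8*h_A + 1/16*h_B + 7/16*h_C + 3/8*h_D
  h_D = 1 + 3/8*h_A + 1/4*h_B + 5/16*h_C + 1/16*h_D

Substituting h_A = 0 and rearranging gives the linear system (I - Q) h = 1:
  [13/16, -7/16, -3/16] . (h_B, h_C, h_D) = 1
  [-1/16, 9/16, -3/8] . (h_B, h_C, h_D) = 1
  [-1/4, -5/16, 15/16] . (h_B, h_C, h_D) = 1

Solving yields:
  h_B = 1568/323
  h_C = 1616/323
  h_D = 3904/969

Starting state is B, so the expected hitting time is h_B = 1568/323.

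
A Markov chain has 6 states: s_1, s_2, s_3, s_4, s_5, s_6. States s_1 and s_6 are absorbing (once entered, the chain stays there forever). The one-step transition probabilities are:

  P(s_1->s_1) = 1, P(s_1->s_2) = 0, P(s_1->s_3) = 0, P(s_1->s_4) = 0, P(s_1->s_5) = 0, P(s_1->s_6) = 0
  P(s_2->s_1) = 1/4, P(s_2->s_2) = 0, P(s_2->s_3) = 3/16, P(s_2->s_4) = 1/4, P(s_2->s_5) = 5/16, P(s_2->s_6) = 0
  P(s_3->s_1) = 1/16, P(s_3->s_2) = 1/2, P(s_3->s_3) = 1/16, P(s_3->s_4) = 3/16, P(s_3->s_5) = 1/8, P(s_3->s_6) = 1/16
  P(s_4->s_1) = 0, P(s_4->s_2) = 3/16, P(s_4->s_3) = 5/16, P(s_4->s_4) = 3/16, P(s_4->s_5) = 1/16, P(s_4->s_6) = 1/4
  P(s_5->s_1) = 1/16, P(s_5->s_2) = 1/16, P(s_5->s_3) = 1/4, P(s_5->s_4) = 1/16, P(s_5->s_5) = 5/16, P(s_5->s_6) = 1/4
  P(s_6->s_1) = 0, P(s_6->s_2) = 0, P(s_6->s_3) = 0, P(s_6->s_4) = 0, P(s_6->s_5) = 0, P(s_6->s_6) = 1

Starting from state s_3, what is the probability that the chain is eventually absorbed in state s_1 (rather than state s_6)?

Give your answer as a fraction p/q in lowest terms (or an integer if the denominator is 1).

Let a_i = P(absorbed in s_1 | start in state i).
Boundary conditions: a_s_1 = 1, a_s_6 = 0.
For each transient state i, a_i = sum_j P(i->j) * a_j:
  a_s_2 = 1/4*a_s_1 + 0*a_s_2 + 3/16*a_s_3 + 1/4*a_s_4 + 5/16*a_s_5 + 0*a_s_6
  a_s_3 = 1/16*a_s_1 + 1/2*a_s_2 + 1/16*a_s_3 + 3/16*a_s_4 + 1/8*a_s_5 + 1/16*a_s_6
  a_s_4 = 0*a_s_1 + 3/16*a_s_2 + 5/16*a_s_3 + 3/16*a_s_4 + 1/16*a_s_5 + 1/4*a_s_6
  a_s_5 = 1/16*a_s_1 + 1/16*a_s_2 + 1/4*a_s_3 + 1/16*a_s_4 + 5/16*a_s_5 + 1/4*a_s_6

Substituting a_s_1 = 1 and a_s_6 = 0, rearrange to (I - Q) a = r where r[i] = P(i -> s_1):
  [1, -3/16, -1/4, -5/16] . (a_s_2, a_s_3, a_s_4, a_s_5) = 1/4
  [-1/2, 15/16, -3/16, -1/8] . (a_s_2, a_s_3, a_s_4, a_s_5) = 1/16
  [-3/16, -5/16, 13/16, -1/16] . (a_s_2, a_s_3, a_s_4, a_s_5) = 0
  [-1/16, -1/4, -1/16, 11/16] . (a_s_2, a_s_3, a_s_4, a_s_5) = 1/16

Solving yields:
  a_s_2 = 9390/18157
  a_s_3 = 8173/18157
  a_s_4 = 5772/18157
  a_s_5 = 6001/18157

Starting state is s_3, so the absorption probability is a_s_3 = 8173/18157.

Answer: 8173/18157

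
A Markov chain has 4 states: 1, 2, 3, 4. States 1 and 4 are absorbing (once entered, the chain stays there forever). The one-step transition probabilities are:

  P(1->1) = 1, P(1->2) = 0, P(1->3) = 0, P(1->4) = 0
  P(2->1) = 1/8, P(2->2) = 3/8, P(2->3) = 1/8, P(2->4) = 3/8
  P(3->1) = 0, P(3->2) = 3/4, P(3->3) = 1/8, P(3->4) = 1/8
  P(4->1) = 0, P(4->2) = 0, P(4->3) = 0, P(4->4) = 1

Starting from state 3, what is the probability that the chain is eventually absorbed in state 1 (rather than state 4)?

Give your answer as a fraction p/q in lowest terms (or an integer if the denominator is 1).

Answer: 6/29

Derivation:
Let a_i = P(absorbed in 1 | start in state i).
Boundary conditions: a_1 = 1, a_4 = 0.
For each transient state i, a_i = sum_j P(i->j) * a_j:
  a_2 = 1/8*a_1 + 3/8*a_2 + 1/8*a_3 + 3/8*a_4
  a_3 = 0*a_1 + 3/4*a_2 + 1/8*a_3 + 1/8*a_4

Substituting a_1 = 1 and a_4 = 0, rearrange to (I - Q) a = r where r[i] = P(i -> 1):
  [5/8, -1/8] . (a_2, a_3) = 1/8
  [-3/4, 7/8] . (a_2, a_3) = 0

Solving yields:
  a_2 = 7/29
  a_3 = 6/29

Starting state is 3, so the absorption probability is a_3 = 6/29.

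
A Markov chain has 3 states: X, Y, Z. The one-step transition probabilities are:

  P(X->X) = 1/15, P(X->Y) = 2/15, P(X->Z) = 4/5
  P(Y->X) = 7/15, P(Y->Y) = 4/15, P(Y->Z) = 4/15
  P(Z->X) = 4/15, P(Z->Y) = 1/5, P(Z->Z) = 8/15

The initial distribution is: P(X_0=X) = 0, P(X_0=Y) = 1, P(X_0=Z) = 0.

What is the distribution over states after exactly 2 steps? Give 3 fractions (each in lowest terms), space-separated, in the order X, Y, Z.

Propagating the distribution step by step (d_{t+1} = d_t * P):
d_0 = (X=0, Y=1, Z=0)
  d_1[X] = 0*1/15 + 1*7/15 + 0*4/15 = 7/15
  d_1[Y] = 0*2/15 + 1*4/15 + 0*1/5 = 4/15
  d_1[Z] = 0*4/5 + 1*4/15 + 0*8/15 = 4/15
d_1 = (X=7/15, Y=4/15, Z=4/15)
  d_2[X] = 7/15*1/15 + 4/15*7/15 + 4/15*4/15 = 17/75
  d_2[Y] = 7/15*2/15 + 4/15*4/15 + 4/15*1/5 = 14/75
  d_2[Z] = 7/15*4/5 + 4/15*4/15 + 4/15*8/15 = 44/75
d_2 = (X=17/75, Y=14/75, Z=44/75)

Answer: 17/75 14/75 44/75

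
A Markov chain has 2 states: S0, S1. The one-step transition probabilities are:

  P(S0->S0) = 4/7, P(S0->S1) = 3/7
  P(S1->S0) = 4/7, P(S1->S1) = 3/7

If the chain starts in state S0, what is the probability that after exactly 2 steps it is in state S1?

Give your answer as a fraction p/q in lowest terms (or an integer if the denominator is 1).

Computing P^2 by repeated multiplication:
P^1 =
  S0: [4/7, 3/7]
  S1: [4/7, 3/7]
P^2 =
  S0: [4/7, 3/7]
  S1: [4/7, 3/7]

(P^2)[S0 -> S1] = 3/7

Answer: 3/7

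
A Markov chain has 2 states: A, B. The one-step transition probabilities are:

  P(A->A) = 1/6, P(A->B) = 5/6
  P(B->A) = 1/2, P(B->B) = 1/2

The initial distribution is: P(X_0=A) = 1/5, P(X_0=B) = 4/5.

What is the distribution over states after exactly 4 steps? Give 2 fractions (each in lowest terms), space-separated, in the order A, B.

Propagating the distribution step by step (d_{t+1} = d_t * P):
d_0 = (A=1/5, B=4/5)
  d_1[A] = 1/5*1/6 + 4/5*1/2 = 13/30
  d_1[B] = 1/5*5/6 + 4/5*1/2 = 17/30
d_1 = (A=13/30, B=17/30)
  d_2[A] = 13/30*1/6 + 17/30*1/2 = 16/45
  d_2[B] = 13/30*5/6 + 17/30*1/2 = 29/45
d_2 = (A=16/45, B=29/45)
  d_3[A] = 16/45*1/6 + 29/45*1/2 = 103/270
  d_3[B] = 16/45*5/6 + 29/45*1/2 = 167/270
d_3 = (A=103/270, B=167/270)
  d_4[A] = 103/270*1/6 + 167/270*1/2 = 151/405
  d_4[B] = 103/270*5/6 + 167/270*1/2 = 254/405
d_4 = (A=151/405, B=254/405)

Answer: 151/405 254/405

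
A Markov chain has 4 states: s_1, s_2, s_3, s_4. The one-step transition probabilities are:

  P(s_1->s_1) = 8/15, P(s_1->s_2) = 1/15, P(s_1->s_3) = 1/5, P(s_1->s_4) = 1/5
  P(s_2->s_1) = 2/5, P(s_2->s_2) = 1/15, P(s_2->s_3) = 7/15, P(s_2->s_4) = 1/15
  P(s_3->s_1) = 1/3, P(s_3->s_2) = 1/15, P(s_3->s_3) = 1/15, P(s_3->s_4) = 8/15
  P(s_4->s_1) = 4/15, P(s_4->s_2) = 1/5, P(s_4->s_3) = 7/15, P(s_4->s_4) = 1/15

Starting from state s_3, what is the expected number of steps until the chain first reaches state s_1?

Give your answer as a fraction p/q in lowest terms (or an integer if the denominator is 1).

Answer: 1032/329

Derivation:
Let h_i = expected steps to first reach s_1 from state i.
Boundary: h_s_1 = 0.
First-step equations for the other states:
  h_s_2 = 1 + 2/5*h_s_1 + 1/15*h_s_2 + 7/15*h_s_3 + 1/15*h_s_4
  h_s_3 = 1 + 1/3*h_s_1 + 1/15*h_s_2 + 1/15*h_s_3 + 8/15*h_s_4
  h_s_4 = 1 + 4/15*h_s_1 + 1/5*h_s_2 + 7/15*h_s_3 + 1/15*h_s_4

Substituting h_s_1 = 0 and rearranging gives the linear system (I - Q) h = 1:
  [14/15, -7/15, -1/15] . (h_s_2, h_s_3, h_s_4) = 1
  [-1/15, 14/15, -8/15] . (h_s_2, h_s_3, h_s_4) = 1
  [-1/5, -7/15, 14/15] . (h_s_2, h_s_3, h_s_4) = 1

Solving yields:
  h_s_2 = 135/47
  h_s_3 = 1032/329
  h_s_4 = 153/47

Starting state is s_3, so the expected hitting time is h_s_3 = 1032/329.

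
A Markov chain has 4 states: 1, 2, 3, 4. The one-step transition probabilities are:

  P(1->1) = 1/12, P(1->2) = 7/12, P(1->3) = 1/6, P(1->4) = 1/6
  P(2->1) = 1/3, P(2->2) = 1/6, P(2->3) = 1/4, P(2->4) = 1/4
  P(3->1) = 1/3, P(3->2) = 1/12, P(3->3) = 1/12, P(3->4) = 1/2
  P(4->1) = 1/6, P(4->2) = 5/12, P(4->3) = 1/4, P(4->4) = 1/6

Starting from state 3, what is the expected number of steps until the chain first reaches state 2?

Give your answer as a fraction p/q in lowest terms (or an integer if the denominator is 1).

Answer: 116/35

Derivation:
Let h_i = expected steps to first reach 2 from state i.
Boundary: h_2 = 0.
First-step equations for the other states:
  h_1 = 1 + 1/12*h_1 + 7/12*h_2 + 1/6*h_3 + 1/6*h_4
  h_3 = 1 + 1/3*h_1 + 1/12*h_2 + 1/12*h_3 + 1/2*h_4
  h_4 = 1 + 1/6*h_1 + 5/12*h_2 + 1/4*h_3 + 1/6*h_4

Substituting h_2 = 0 and rearranging gives the linear system (I - Q) h = 1:
  [11/12, -1/6, -1/6] . (h_1, h_3, h_4) = 1
  [-1/3, 11/12, -1/2] . (h_1, h_3, h_4) = 1
  [-1/6, -1/4, 5/6] . (h_1, h_3, h_4) = 1

Solving yields:
  h_1 = 76/35
  h_3 = 116/35
  h_4 = 92/35

Starting state is 3, so the expected hitting time is h_3 = 116/35.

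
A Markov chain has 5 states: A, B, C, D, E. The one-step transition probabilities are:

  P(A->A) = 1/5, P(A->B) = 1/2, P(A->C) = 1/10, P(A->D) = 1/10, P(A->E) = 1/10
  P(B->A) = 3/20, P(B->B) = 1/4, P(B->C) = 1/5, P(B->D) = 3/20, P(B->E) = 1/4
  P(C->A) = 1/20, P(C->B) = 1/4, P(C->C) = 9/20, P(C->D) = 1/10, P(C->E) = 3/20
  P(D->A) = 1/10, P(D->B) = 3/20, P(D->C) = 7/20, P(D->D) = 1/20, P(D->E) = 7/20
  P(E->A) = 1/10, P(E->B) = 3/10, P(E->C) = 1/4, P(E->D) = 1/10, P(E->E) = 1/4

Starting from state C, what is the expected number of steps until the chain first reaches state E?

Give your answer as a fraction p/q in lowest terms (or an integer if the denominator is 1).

Answer: 34795/6718

Derivation:
Let h_i = expected steps to first reach E from state i.
Boundary: h_E = 0.
First-step equations for the other states:
  h_A = 1 + 1/5*h_A + 1/2*h_B + 1/10*h_C + 1/10*h_D + 1/10*h_E
  h_B = 1 + 3/20*h_A + 1/4*h_B + 1/5*h_C + 3/20*h_D + 1/4*h_E
  h_C = 1 + 1/20*h_A + 1/4*h_B + 9/20*h_C + 1/10*h_D + 3/20*h_E
  h_D = 1 + 1/10*h_A + 3/20*h_B + 7/20*h_C + 1/20*h_D + 7/20*h_E

Substituting h_E = 0 and rearranging gives the linear system (I - Q) h = 1:
  [4/5, -1/2, -1/10, -1/10] . (h_A, h_B, h_C, h_D) = 1
  [-3/20, 3/4, -1/5, -3/20] . (h_A, h_B, h_C, h_D) = 1
  [-1/20, -1/4, 11/20, -1/10] . (h_A, h_B, h_C, h_D) = 1
  [-1/10, -3/20, -7/20, 19/20] . (h_A, h_B, h_C, h_D) = 1

Solving yields:
  h_A = 35755/6718
  h_B = 15550/3359
  h_C = 34795/6718
  h_D = 28565/6718

Starting state is C, so the expected hitting time is h_C = 34795/6718.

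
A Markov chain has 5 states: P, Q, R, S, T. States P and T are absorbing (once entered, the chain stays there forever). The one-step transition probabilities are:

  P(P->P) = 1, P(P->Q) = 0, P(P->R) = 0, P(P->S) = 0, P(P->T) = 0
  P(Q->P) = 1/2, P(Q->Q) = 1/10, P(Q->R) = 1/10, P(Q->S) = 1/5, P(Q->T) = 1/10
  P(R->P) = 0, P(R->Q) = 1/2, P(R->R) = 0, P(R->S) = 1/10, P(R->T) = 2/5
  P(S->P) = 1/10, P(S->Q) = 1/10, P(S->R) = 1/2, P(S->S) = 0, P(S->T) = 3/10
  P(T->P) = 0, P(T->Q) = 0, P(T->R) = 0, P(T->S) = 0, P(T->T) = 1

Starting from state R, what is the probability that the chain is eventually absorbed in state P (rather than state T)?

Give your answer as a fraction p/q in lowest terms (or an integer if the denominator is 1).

Let a_i = P(absorbed in P | start in state i).
Boundary conditions: a_P = 1, a_T = 0.
For each transient state i, a_i = sum_j P(i->j) * a_j:
  a_Q = 1/2*a_P + 1/10*a_Q + 1/10*a_R + 1/5*a_S + 1/10*a_T
  a_R = 0*a_P + 1/2*a_Q + 0*a_R + 1/10*a_S + 2/5*a_T
  a_S = 1/10*a_P + 1/10*a_Q + 1/2*a_R + 0*a_S + 3/10*a_T

Substituting a_P = 1 and a_T = 0, rearrange to (I - Q) a = r where r[i] = P(i -> P):
  [9/10, -1/10, -1/5] . (a_Q, a_R, a_S) = 1/2
  [-1/2, 1, -1/10] . (a_Q, a_R, a_S) = 0
  [-1/10, -1/2, 1] . (a_Q, a_R, a_S) = 1/10

Solving yields:
  a_Q = 248/367
  a_R = 137/367
  a_S = 130/367

Starting state is R, so the absorption probability is a_R = 137/367.

Answer: 137/367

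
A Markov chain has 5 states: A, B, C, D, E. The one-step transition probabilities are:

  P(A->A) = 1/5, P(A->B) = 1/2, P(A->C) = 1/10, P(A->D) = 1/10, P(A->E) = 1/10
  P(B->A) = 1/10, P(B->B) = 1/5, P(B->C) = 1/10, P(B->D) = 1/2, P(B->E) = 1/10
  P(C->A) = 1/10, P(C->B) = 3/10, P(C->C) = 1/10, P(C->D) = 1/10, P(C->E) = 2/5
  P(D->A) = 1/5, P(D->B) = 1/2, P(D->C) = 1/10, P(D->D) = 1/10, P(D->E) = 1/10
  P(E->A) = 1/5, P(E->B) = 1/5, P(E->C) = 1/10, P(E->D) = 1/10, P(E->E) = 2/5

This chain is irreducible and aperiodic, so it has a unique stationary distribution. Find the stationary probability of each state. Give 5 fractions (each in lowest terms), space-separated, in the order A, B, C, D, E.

Answer: 358/2275 297/910 1/10 1049/4550 13/70

Derivation:
The stationary distribution satisfies pi = pi * P, i.e.:
  pi_A = 1/5*pi_A + 1/10*pi_B + 1/10*pi_C + 1/5*pi_D + 1/5*pi_E
  pi_B = 1/2*pi_A + 1/5*pi_B + 3/10*pi_C + 1/2*pi_D + 1/5*pi_E
  pi_C = 1/10*pi_A + 1/10*pi_B + 1/10*pi_C + 1/10*pi_D + 1/10*pi_E
  pi_D = 1/10*pi_A + 1/2*pi_B + 1/10*pi_C + 1/10*pi_D + 1/10*pi_E
  pi_E = 1/10*pi_A + 1/10*pi_B + 2/5*pi_C + 1/10*pi_D + 2/5*pi_E
with normalization: pi_A + pi_B + pi_C + pi_D + pi_E = 1.

Using the first 4 balance equations plus normalization, the linear system A*pi = b is:
  [-4/5, 1/10, 1/10, 1/5, 1/5] . pi = 0
  [1/2, -4/5, 3/10, 1/2, 1/5] . pi = 0
  [1/10, 1/10, -9/10, 1/10, 1/10] . pi = 0
  [1/10, 1/2, 1/10, -9/10, 1/10] . pi = 0
  [1, 1, 1, 1, 1] . pi = 1

Solving yields:
  pi_A = 358/2275
  pi_B = 297/910
  pi_C = 1/10
  pi_D = 1049/4550
  pi_E = 13/70

Verification (pi * P):
  358/2275*1/5 + 297/910*1/10 + 1/10*1/10 + 1049/4550*1/5 + 13/70*1/5 = 358/2275 = pi_A  (ok)
  358/2275*1/2 + 297/910*1/5 + 1/10*3/10 + 1049/4550*1/2 + 13/70*1/5 = 297/910 = pi_B  (ok)
  358/2275*1/10 + 297/910*1/10 + 1/10*1/10 + 1049/4550*1/10 + 13/70*1/10 = 1/10 = pi_C  (ok)
  358/2275*1/10 + 297/910*1/2 + 1/10*1/10 + 1049/4550*1/10 + 13/70*1/10 = 1049/4550 = pi_D  (ok)
  358/2275*1/10 + 297/910*1/10 + 1/10*2/5 + 1049/4550*1/10 + 13/70*2/5 = 13/70 = pi_E  (ok)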